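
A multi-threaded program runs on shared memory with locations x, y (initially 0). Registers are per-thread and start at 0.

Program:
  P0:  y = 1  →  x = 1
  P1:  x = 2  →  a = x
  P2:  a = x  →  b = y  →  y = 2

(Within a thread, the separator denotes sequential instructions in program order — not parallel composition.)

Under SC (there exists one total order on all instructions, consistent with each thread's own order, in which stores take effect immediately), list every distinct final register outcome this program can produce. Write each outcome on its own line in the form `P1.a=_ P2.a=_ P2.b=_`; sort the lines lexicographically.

P1.a=1 P2.a=0 P2.b=0
P1.a=1 P2.a=0 P2.b=1
P1.a=1 P2.a=1 P2.b=1
P1.a=1 P2.a=2 P2.b=0
P1.a=1 P2.a=2 P2.b=1
P1.a=2 P2.a=0 P2.b=0
P1.a=2 P2.a=0 P2.b=1
P1.a=2 P2.a=1 P2.b=1
P1.a=2 P2.a=2 P2.b=0
P1.a=2 P2.a=2 P2.b=1

outcome vector order: (P1.a,P2.a,P2.b)
|SC outcomes| = 10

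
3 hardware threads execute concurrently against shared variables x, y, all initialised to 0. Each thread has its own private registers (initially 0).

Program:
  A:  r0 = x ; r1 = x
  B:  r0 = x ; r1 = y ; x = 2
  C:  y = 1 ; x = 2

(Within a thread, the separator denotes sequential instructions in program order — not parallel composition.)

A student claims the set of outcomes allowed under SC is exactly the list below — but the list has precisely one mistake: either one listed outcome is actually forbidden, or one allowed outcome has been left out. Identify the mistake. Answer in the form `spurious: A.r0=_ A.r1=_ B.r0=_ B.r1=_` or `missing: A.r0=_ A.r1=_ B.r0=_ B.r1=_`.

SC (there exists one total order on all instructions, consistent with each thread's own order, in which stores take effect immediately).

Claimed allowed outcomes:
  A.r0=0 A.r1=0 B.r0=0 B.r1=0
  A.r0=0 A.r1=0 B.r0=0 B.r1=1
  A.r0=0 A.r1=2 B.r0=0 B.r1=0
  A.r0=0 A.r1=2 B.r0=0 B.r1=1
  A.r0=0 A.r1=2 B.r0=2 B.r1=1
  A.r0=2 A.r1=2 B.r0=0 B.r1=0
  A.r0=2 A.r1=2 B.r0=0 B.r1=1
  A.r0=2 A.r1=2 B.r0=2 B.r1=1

outcome vector order: (A.r0,A.r1,B.r0,B.r1)
under SC → 0000, 0001, 0021, 0200, 0201, 0221, 2200, 2201, 2221
SC∖claimed = {0021}

missing: A.r0=0 A.r1=0 B.r0=2 B.r1=1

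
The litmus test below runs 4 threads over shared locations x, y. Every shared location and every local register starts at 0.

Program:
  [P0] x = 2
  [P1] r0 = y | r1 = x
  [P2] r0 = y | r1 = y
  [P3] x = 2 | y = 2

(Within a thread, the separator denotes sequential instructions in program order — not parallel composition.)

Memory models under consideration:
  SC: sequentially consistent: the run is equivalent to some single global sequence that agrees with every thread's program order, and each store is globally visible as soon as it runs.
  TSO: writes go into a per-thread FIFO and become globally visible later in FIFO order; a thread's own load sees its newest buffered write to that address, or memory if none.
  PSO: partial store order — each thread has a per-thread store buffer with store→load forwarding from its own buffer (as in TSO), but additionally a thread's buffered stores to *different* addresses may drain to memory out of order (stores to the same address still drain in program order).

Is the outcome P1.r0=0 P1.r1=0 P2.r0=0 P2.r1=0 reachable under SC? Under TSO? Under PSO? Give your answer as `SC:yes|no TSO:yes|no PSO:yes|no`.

SC:yes TSO:yes PSO:yes

outcome vector order: (P1.r0,P1.r1,P2.r0,P2.r1)
SC (9): 0000 0002 0022 0200 0202 0222 2200 2202 2222
TSO (9): 0000 0002 0022 0200 0202 0222 2200 2202 2222
PSO (12): 0000 0002 0022 0200 0202 0222 2000 2002 2022 2200 2202 2222
target 0000 ∈ {SC,TSO,PSO}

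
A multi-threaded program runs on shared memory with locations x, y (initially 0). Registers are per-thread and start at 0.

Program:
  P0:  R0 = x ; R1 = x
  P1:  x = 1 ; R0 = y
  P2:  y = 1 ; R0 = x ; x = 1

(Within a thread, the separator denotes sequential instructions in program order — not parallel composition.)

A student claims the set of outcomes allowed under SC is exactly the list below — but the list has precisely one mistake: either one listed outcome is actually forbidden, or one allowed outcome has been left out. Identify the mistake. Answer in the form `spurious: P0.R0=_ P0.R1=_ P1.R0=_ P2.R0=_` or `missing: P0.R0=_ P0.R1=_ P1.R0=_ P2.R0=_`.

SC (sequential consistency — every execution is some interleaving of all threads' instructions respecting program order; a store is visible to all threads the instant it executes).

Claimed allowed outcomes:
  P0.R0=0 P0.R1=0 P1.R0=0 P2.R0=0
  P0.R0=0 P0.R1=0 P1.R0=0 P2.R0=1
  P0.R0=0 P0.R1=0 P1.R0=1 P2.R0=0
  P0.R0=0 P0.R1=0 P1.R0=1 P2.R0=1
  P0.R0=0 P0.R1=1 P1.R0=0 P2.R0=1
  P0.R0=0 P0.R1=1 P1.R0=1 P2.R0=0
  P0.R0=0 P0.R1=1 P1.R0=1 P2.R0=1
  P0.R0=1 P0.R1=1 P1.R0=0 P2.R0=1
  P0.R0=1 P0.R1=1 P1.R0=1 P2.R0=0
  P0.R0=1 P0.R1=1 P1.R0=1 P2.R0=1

outcome vector order: (P0.R0,P0.R1,P1.R0,P2.R0)
SC (9): <0 0 0 1> <0 0 1 0> <0 0 1 1> <0 1 0 1> <0 1 1 0> <0 1 1 1> <1 1 0 1> <1 1 1 0> <1 1 1 1>
claimed∖SC = {<0 0 0 0>}

spurious: P0.R0=0 P0.R1=0 P1.R0=0 P2.R0=0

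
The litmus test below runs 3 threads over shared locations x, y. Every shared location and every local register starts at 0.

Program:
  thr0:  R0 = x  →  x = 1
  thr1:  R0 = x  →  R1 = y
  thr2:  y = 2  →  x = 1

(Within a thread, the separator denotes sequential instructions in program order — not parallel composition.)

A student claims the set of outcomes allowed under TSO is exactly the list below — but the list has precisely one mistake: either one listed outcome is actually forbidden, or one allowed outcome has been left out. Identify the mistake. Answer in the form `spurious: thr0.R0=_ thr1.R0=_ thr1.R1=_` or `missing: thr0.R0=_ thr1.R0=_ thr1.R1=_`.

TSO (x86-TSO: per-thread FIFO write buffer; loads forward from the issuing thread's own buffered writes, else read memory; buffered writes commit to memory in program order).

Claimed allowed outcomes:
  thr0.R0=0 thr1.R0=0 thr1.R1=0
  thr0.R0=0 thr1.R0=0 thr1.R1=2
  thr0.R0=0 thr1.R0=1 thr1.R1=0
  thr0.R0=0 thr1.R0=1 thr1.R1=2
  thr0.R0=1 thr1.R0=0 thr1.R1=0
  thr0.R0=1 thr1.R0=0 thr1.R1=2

missing: thr0.R0=1 thr1.R0=1 thr1.R1=2

outcome vector order: (thr0.R0,thr1.R0,thr1.R1)
TSO: 7 outcomes — {0/0/0 0/0/2 0/1/0 0/1/2 1/0/0 1/0/2 1/1/2}
TSO∖claimed = {1/1/2}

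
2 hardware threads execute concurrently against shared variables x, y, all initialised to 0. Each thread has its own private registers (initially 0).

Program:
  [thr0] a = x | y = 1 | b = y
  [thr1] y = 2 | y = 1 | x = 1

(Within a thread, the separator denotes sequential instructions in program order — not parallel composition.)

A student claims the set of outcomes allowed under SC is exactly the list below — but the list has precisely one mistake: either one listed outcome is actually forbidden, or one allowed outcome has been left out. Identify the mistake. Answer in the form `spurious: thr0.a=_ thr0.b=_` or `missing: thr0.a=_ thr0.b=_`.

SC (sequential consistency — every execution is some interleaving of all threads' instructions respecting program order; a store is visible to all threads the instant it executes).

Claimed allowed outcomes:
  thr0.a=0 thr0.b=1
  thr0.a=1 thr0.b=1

missing: thr0.a=0 thr0.b=2

outcome vector order: (thr0.a,thr0.b)
under SC → (0,1), (0,2), (1,1)
SC∖claimed = {(0,2)}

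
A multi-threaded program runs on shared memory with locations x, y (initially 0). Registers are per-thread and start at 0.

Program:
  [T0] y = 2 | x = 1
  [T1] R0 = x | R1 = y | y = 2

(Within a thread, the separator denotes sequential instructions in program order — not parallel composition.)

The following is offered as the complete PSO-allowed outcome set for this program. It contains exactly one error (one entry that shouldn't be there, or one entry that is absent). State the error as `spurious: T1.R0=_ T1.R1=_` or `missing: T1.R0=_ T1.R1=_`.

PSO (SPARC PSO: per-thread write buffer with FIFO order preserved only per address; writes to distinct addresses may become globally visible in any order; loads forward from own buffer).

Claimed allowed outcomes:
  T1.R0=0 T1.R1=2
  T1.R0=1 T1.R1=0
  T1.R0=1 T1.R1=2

missing: T1.R0=0 T1.R1=0

outcome vector order: (T1.R0,T1.R1)
[PSO] allowed = {0/0 0/2 1/0 1/2}
PSO∖claimed = {0/0}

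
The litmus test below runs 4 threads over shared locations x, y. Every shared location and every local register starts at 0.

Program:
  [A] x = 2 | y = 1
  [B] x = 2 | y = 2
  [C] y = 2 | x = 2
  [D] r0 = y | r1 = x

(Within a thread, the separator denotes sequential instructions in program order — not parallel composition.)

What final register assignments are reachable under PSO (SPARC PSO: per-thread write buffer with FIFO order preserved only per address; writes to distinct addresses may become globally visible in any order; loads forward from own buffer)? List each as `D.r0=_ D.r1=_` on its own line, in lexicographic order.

outcome vector order: (D.r0,D.r1)
|PSO outcomes| = 6

D.r0=0 D.r1=0
D.r0=0 D.r1=2
D.r0=1 D.r1=0
D.r0=1 D.r1=2
D.r0=2 D.r1=0
D.r0=2 D.r1=2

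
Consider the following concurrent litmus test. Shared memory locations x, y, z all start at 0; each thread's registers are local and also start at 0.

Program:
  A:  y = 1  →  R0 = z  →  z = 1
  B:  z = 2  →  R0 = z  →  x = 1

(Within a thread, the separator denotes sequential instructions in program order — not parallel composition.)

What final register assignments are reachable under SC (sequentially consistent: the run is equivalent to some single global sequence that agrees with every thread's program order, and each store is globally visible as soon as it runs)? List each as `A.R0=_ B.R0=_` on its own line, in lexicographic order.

A.R0=0 B.R0=1
A.R0=0 B.R0=2
A.R0=2 B.R0=1
A.R0=2 B.R0=2

outcome vector order: (A.R0,B.R0)
|SC outcomes| = 4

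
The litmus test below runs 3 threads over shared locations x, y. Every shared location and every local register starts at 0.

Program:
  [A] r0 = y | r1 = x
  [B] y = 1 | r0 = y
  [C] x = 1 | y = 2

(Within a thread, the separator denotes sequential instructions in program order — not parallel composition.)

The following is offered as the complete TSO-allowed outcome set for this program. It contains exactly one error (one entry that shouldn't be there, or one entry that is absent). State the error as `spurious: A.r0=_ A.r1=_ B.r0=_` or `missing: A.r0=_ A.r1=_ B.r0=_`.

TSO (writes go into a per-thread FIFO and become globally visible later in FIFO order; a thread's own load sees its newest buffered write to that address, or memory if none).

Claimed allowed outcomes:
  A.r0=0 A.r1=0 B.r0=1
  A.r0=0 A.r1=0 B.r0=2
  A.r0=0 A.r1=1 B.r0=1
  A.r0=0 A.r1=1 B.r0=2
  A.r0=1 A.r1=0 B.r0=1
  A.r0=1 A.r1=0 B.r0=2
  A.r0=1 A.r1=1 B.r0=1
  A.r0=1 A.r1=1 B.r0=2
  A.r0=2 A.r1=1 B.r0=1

outcome vector order: (A.r0,A.r1,B.r0)
[TSO] allowed = {0/0/1 0/0/2 0/1/1 0/1/2 1/0/1 1/0/2 1/1/1 1/1/2 2/1/1 2/1/2}
TSO∖claimed = {2/1/2}

missing: A.r0=2 A.r1=1 B.r0=2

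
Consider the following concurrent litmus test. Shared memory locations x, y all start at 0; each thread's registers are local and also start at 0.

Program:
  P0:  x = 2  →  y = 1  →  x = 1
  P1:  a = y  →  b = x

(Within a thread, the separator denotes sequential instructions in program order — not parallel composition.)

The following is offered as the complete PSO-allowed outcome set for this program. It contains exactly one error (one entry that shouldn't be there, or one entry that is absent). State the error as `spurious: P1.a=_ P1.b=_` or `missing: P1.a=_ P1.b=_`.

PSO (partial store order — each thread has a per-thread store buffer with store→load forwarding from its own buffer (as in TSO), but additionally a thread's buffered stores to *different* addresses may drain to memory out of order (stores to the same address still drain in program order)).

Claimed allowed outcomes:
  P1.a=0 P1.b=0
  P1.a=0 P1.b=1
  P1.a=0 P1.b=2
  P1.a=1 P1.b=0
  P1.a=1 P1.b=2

missing: P1.a=1 P1.b=1

outcome vector order: (P1.a,P1.b)
PSO (6): 00, 01, 02, 10, 11, 12
PSO∖claimed = {11}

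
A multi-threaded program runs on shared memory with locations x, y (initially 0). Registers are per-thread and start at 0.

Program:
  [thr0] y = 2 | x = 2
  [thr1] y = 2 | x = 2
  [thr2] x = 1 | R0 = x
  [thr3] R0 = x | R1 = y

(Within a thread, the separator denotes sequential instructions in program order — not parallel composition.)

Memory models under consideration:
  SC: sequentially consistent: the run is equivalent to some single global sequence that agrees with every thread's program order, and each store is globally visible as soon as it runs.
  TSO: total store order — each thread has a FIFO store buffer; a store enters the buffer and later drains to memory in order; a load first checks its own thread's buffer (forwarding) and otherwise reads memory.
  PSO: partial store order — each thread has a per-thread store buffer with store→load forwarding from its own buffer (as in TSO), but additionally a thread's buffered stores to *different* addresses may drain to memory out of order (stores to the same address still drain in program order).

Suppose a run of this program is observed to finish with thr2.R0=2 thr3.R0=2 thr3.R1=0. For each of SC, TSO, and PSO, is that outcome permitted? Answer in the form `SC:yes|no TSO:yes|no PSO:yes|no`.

outcome vector order: (thr2.R0,thr3.R0,thr3.R1)
under SC → 100; 102; 110; 112; 122; 200; 202; 210; 212; 222
under TSO → 100; 102; 110; 112; 122; 200; 202; 210; 212; 222
under PSO → 100; 102; 110; 112; 120; 122; 200; 202; 210; 212; 220; 222
target 220 ∈ {PSO}

SC:no TSO:no PSO:yes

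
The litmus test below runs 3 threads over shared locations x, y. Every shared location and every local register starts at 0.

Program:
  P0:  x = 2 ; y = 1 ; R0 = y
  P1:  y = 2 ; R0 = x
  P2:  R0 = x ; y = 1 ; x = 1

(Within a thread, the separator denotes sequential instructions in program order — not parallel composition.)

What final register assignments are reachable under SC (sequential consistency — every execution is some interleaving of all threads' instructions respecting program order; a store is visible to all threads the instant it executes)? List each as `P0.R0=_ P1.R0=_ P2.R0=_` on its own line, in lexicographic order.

outcome vector order: (P0.R0,P1.R0,P2.R0)
|SC outcomes| = 10

P0.R0=1 P1.R0=0 P2.R0=0
P0.R0=1 P1.R0=0 P2.R0=2
P0.R0=1 P1.R0=1 P2.R0=0
P0.R0=1 P1.R0=1 P2.R0=2
P0.R0=1 P1.R0=2 P2.R0=0
P0.R0=1 P1.R0=2 P2.R0=2
P0.R0=2 P1.R0=1 P2.R0=0
P0.R0=2 P1.R0=1 P2.R0=2
P0.R0=2 P1.R0=2 P2.R0=0
P0.R0=2 P1.R0=2 P2.R0=2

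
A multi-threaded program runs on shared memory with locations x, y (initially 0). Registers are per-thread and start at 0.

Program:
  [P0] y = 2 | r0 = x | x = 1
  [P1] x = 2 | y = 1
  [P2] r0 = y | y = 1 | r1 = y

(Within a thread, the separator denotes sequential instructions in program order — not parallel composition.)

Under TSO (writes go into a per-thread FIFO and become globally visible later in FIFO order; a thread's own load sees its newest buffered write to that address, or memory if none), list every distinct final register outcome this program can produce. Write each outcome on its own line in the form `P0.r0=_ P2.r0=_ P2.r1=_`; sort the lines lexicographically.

outcome vector order: (P0.r0,P2.r0,P2.r1)
|TSO outcomes| = 10

P0.r0=0 P2.r0=0 P2.r1=1
P0.r0=0 P2.r0=0 P2.r1=2
P0.r0=0 P2.r0=1 P2.r1=1
P0.r0=0 P2.r0=1 P2.r1=2
P0.r0=0 P2.r0=2 P2.r1=1
P0.r0=2 P2.r0=0 P2.r1=1
P0.r0=2 P2.r0=0 P2.r1=2
P0.r0=2 P2.r0=1 P2.r1=1
P0.r0=2 P2.r0=1 P2.r1=2
P0.r0=2 P2.r0=2 P2.r1=1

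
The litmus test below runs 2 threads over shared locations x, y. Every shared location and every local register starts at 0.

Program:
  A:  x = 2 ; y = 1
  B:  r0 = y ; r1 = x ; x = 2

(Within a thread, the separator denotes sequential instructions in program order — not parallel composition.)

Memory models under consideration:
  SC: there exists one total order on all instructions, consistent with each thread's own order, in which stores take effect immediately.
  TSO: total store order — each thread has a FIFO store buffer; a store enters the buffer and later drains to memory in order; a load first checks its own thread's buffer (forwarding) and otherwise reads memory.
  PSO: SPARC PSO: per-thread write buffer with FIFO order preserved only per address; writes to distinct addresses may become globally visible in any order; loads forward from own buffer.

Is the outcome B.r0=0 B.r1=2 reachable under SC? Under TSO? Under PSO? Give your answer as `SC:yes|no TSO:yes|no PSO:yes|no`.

outcome vector order: (B.r0,B.r1)
[SC] allowed = {(0,0) (0,2) (1,2)}
[TSO] allowed = {(0,0) (0,2) (1,2)}
[PSO] allowed = {(0,0) (0,2) (1,0) (1,2)}
target (0,2) ∈ {SC,TSO,PSO}

SC:yes TSO:yes PSO:yes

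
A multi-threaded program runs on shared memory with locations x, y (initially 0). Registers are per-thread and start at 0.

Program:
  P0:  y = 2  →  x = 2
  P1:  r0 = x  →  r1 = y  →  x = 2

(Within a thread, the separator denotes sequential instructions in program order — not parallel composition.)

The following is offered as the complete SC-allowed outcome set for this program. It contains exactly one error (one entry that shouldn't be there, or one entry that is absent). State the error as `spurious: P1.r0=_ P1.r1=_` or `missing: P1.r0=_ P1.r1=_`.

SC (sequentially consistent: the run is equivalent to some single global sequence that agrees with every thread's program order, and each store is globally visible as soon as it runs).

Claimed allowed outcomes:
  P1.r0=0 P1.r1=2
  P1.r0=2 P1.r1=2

missing: P1.r0=0 P1.r1=0

outcome vector order: (P1.r0,P1.r1)
SC: 3 outcomes — {00; 02; 22}
SC∖claimed = {00}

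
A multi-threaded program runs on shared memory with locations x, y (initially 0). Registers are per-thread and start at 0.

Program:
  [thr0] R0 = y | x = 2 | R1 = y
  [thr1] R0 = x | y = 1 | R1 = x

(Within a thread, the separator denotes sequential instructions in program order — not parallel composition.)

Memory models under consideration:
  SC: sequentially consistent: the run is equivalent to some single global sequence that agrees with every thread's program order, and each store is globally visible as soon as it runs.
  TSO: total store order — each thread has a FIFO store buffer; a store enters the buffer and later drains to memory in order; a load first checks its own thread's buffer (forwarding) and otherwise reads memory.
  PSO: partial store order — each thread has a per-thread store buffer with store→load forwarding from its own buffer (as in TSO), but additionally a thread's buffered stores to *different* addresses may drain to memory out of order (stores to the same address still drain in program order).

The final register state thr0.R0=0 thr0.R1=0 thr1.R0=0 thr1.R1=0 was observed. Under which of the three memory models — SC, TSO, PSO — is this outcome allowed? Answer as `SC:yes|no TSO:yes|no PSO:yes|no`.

outcome vector order: (thr0.R0,thr0.R1,thr1.R0,thr1.R1)
[SC] allowed = {0/0/0/2; 0/0/2/2; 0/1/0/0; 0/1/0/2; 0/1/2/2; 1/1/0/0; 1/1/0/2}
[TSO] allowed = {0/0/0/0; 0/0/0/2; 0/0/2/2; 0/1/0/0; 0/1/0/2; 0/1/2/2; 1/1/0/0; 1/1/0/2}
[PSO] allowed = {0/0/0/0; 0/0/0/2; 0/0/2/2; 0/1/0/0; 0/1/0/2; 0/1/2/2; 1/1/0/0; 1/1/0/2}
target 0/0/0/0 ∈ {TSO,PSO}

SC:no TSO:yes PSO:yes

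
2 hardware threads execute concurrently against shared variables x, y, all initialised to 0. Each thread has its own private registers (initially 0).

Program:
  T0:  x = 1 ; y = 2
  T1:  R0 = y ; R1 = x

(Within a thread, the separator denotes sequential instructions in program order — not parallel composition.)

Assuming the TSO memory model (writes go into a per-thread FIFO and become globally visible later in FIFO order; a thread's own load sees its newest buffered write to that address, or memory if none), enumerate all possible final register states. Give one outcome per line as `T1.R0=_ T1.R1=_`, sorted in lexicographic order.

T1.R0=0 T1.R1=0
T1.R0=0 T1.R1=1
T1.R0=2 T1.R1=1

outcome vector order: (T1.R0,T1.R1)
|TSO outcomes| = 3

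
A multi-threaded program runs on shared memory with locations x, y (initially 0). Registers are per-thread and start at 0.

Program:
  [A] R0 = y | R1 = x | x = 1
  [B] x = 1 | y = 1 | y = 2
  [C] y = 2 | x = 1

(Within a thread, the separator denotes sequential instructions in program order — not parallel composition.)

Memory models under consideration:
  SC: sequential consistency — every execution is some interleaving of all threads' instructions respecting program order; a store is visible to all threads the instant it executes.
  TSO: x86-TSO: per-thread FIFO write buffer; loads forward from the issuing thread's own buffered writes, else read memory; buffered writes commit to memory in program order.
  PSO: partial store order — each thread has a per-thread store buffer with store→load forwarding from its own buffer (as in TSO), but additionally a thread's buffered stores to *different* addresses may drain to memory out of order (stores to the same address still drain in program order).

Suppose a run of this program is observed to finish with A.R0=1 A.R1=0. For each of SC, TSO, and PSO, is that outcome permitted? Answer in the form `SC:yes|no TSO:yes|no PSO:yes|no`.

outcome vector order: (A.R0,A.R1)
SC (5): 0/0 0/1 1/1 2/0 2/1
TSO (5): 0/0 0/1 1/1 2/0 2/1
PSO (6): 0/0 0/1 1/0 1/1 2/0 2/1
target 1/0 ∈ {PSO}

SC:no TSO:no PSO:yes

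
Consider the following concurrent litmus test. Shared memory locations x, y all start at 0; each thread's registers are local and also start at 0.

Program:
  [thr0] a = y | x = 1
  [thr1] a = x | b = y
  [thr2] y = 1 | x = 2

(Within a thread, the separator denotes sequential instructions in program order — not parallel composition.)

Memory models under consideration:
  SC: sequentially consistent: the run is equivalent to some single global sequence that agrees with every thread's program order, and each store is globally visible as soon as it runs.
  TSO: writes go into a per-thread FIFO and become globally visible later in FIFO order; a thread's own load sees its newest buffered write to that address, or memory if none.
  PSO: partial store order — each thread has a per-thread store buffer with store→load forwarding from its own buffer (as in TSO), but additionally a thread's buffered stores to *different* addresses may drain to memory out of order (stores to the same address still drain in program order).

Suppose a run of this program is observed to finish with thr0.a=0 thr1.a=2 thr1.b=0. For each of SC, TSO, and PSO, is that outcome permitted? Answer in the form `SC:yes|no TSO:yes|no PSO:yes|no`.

outcome vector order: (thr0.a,thr1.a,thr1.b)
SC: 9 outcomes — {(0,0,0) (0,0,1) (0,1,0) (0,1,1) (0,2,1) (1,0,0) (1,0,1) (1,1,1) (1,2,1)}
TSO: 9 outcomes — {(0,0,0) (0,0,1) (0,1,0) (0,1,1) (0,2,1) (1,0,0) (1,0,1) (1,1,1) (1,2,1)}
PSO: 11 outcomes — {(0,0,0) (0,0,1) (0,1,0) (0,1,1) (0,2,0) (0,2,1) (1,0,0) (1,0,1) (1,1,1) (1,2,0) (1,2,1)}
target (0,2,0) ∈ {PSO}

SC:no TSO:no PSO:yes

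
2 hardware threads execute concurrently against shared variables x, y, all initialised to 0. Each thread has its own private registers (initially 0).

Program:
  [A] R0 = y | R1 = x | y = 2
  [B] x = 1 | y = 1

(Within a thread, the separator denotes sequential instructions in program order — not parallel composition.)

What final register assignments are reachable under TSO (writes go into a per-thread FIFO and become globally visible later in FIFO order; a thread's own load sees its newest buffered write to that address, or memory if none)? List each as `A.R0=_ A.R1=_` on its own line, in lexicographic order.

outcome vector order: (A.R0,A.R1)
|TSO outcomes| = 3

A.R0=0 A.R1=0
A.R0=0 A.R1=1
A.R0=1 A.R1=1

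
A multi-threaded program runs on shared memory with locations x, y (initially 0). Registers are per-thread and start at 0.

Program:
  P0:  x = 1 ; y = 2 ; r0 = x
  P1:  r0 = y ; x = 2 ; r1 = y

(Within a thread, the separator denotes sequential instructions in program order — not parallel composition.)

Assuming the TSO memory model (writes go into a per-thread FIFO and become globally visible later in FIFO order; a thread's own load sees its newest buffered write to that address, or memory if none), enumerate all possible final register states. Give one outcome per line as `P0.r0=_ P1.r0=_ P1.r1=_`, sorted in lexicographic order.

P0.r0=1 P1.r0=0 P1.r1=0
P0.r0=1 P1.r0=0 P1.r1=2
P0.r0=1 P1.r0=2 P1.r1=2
P0.r0=2 P1.r0=0 P1.r1=0
P0.r0=2 P1.r0=0 P1.r1=2
P0.r0=2 P1.r0=2 P1.r1=2

outcome vector order: (P0.r0,P1.r0,P1.r1)
|TSO outcomes| = 6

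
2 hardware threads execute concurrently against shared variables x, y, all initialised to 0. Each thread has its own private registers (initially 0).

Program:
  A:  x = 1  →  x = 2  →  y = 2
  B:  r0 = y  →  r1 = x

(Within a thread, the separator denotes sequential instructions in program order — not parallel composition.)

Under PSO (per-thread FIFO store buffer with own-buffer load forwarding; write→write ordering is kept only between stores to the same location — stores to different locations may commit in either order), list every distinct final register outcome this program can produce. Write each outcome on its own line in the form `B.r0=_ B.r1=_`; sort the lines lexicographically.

B.r0=0 B.r1=0
B.r0=0 B.r1=1
B.r0=0 B.r1=2
B.r0=2 B.r1=0
B.r0=2 B.r1=1
B.r0=2 B.r1=2

outcome vector order: (B.r0,B.r1)
|PSO outcomes| = 6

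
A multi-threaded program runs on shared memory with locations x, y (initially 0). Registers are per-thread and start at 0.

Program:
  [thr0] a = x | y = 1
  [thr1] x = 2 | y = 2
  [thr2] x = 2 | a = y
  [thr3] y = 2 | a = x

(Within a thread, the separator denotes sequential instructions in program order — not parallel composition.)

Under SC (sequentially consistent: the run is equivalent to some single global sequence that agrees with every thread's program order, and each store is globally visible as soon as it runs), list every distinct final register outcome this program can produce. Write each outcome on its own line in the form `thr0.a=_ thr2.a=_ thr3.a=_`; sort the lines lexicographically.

thr0.a=0 thr2.a=0 thr3.a=2
thr0.a=0 thr2.a=1 thr3.a=0
thr0.a=0 thr2.a=1 thr3.a=2
thr0.a=0 thr2.a=2 thr3.a=0
thr0.a=0 thr2.a=2 thr3.a=2
thr0.a=2 thr2.a=0 thr3.a=2
thr0.a=2 thr2.a=1 thr3.a=0
thr0.a=2 thr2.a=1 thr3.a=2
thr0.a=2 thr2.a=2 thr3.a=0
thr0.a=2 thr2.a=2 thr3.a=2

outcome vector order: (thr0.a,thr2.a,thr3.a)
|SC outcomes| = 10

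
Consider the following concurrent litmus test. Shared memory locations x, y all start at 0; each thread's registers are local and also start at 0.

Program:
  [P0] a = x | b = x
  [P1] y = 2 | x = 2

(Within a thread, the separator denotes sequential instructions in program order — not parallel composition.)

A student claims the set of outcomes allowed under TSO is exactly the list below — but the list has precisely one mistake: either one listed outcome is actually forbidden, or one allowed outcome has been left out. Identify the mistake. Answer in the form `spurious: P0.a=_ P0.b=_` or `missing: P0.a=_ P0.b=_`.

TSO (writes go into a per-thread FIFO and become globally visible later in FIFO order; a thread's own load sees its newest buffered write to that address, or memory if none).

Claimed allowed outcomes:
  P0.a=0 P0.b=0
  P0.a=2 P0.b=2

outcome vector order: (P0.a,P0.b)
[TSO] allowed = {00; 02; 22}
TSO∖claimed = {02}

missing: P0.a=0 P0.b=2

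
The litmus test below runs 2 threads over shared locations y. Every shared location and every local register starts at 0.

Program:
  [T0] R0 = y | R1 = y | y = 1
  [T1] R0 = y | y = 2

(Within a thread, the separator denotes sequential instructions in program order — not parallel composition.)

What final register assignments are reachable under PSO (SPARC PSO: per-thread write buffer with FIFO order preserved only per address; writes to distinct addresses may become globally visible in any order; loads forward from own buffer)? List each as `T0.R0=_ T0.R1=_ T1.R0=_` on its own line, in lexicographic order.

T0.R0=0 T0.R1=0 T1.R0=0
T0.R0=0 T0.R1=0 T1.R0=1
T0.R0=0 T0.R1=2 T1.R0=0
T0.R0=2 T0.R1=2 T1.R0=0

outcome vector order: (T0.R0,T0.R1,T1.R0)
|PSO outcomes| = 4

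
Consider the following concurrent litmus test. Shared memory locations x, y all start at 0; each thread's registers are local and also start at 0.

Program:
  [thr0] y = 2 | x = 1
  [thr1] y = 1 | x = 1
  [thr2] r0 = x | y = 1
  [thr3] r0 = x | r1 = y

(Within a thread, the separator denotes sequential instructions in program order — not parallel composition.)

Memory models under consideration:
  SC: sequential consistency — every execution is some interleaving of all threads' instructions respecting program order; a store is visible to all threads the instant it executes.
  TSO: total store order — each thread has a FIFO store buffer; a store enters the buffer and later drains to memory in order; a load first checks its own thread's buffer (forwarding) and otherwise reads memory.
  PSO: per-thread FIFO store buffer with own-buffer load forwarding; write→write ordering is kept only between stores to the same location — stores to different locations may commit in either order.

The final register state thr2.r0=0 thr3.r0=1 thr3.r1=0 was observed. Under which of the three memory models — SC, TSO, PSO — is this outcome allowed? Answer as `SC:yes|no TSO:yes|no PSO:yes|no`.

outcome vector order: (thr2.r0,thr3.r0,thr3.r1)
SC (10): 000, 001, 002, 011, 012, 100, 101, 102, 111, 112
TSO (10): 000, 001, 002, 011, 012, 100, 101, 102, 111, 112
PSO (12): 000, 001, 002, 010, 011, 012, 100, 101, 102, 110, 111, 112
target 010 ∈ {PSO}

SC:no TSO:no PSO:yes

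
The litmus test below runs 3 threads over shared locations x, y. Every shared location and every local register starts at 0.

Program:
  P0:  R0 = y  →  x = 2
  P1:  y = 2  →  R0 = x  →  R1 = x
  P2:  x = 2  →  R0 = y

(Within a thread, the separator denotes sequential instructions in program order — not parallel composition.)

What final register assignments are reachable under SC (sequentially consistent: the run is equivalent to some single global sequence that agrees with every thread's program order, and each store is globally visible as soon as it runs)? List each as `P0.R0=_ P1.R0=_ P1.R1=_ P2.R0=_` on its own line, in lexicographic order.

P0.R0=0 P1.R0=0 P1.R1=0 P2.R0=2
P0.R0=0 P1.R0=0 P1.R1=2 P2.R0=2
P0.R0=0 P1.R0=2 P1.R1=2 P2.R0=0
P0.R0=0 P1.R0=2 P1.R1=2 P2.R0=2
P0.R0=2 P1.R0=0 P1.R1=0 P2.R0=2
P0.R0=2 P1.R0=0 P1.R1=2 P2.R0=2
P0.R0=2 P1.R0=2 P1.R1=2 P2.R0=0
P0.R0=2 P1.R0=2 P1.R1=2 P2.R0=2

outcome vector order: (P0.R0,P1.R0,P1.R1,P2.R0)
|SC outcomes| = 8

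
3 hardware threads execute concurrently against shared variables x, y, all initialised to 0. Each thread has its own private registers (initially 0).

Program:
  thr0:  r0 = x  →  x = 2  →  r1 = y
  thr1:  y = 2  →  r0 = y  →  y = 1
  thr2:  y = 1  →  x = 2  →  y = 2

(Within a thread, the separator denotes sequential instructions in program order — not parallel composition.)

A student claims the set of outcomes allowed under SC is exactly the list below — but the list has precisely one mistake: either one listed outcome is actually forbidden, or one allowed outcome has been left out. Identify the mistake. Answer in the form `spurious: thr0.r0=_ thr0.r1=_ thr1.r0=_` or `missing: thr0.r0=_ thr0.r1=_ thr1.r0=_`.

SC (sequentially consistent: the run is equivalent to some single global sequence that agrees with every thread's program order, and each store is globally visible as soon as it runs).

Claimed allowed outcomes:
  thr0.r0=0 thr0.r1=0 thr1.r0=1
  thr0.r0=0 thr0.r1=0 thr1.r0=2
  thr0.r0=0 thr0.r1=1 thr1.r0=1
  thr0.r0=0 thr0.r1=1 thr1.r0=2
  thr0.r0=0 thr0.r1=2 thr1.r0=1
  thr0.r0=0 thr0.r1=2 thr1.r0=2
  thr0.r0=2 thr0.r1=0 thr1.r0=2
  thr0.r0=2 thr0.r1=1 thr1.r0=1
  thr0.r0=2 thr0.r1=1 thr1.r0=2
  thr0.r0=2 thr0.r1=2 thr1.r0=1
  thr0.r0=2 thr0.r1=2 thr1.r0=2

outcome vector order: (thr0.r0,thr0.r1,thr1.r0)
SC (10): (0,0,1) (0,0,2) (0,1,1) (0,1,2) (0,2,1) (0,2,2) (2,1,1) (2,1,2) (2,2,1) (2,2,2)
claimed∖SC = {(2,0,2)}

spurious: thr0.r0=2 thr0.r1=0 thr1.r0=2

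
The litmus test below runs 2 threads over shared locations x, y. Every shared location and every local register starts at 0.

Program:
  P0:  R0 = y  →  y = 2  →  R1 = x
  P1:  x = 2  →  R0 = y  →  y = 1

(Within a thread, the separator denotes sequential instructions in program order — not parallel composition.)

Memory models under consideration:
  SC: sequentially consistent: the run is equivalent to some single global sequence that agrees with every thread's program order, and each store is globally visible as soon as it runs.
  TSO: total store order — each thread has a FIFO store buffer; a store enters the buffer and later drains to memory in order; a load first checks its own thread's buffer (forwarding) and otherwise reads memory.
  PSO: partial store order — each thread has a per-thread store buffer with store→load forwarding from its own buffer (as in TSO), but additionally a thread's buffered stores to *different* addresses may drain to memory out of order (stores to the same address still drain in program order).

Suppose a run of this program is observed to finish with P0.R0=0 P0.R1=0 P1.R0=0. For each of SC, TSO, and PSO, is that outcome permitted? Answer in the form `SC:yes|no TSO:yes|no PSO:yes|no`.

SC:no TSO:yes PSO:yes

outcome vector order: (P0.R0,P0.R1,P1.R0)
[SC] allowed = {002 020 022 120}
[TSO] allowed = {000 002 020 022 120}
[PSO] allowed = {000 002 020 022 100 120}
target 000 ∈ {TSO,PSO}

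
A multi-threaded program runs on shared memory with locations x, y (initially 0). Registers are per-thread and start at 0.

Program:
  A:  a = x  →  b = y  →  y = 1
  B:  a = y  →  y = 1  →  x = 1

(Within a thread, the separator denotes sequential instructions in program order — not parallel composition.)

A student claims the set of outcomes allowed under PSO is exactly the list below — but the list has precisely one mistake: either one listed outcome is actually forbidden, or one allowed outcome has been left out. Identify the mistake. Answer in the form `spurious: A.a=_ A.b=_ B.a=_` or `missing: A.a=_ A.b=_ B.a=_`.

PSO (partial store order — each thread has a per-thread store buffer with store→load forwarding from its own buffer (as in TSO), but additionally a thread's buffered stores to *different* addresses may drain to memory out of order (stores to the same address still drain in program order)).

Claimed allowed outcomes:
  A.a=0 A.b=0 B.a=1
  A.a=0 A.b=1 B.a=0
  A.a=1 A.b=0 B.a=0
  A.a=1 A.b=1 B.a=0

missing: A.a=0 A.b=0 B.a=0

outcome vector order: (A.a,A.b,B.a)
PSO: 5 outcomes — {000; 001; 010; 100; 110}
PSO∖claimed = {000}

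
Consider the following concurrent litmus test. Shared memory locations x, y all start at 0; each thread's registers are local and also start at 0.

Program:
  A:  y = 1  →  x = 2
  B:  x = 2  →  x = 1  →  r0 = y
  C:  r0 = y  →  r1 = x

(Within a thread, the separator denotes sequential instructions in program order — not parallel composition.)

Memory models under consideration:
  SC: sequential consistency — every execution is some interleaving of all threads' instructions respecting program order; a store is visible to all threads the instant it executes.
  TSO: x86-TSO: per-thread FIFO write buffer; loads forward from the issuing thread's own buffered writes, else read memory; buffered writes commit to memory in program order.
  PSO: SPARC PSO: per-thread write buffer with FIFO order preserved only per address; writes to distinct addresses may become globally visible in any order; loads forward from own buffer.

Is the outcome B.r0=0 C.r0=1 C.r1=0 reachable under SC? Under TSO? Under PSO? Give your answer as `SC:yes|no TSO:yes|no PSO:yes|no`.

SC:no TSO:yes PSO:yes

outcome vector order: (B.r0,C.r0,C.r1)
under SC → 0/0/0; 0/0/1; 0/0/2; 0/1/1; 0/1/2; 1/0/0; 1/0/1; 1/0/2; 1/1/0; 1/1/1; 1/1/2
under TSO → 0/0/0; 0/0/1; 0/0/2; 0/1/0; 0/1/1; 0/1/2; 1/0/0; 1/0/1; 1/0/2; 1/1/0; 1/1/1; 1/1/2
under PSO → 0/0/0; 0/0/1; 0/0/2; 0/1/0; 0/1/1; 0/1/2; 1/0/0; 1/0/1; 1/0/2; 1/1/0; 1/1/1; 1/1/2
target 0/1/0 ∈ {TSO,PSO}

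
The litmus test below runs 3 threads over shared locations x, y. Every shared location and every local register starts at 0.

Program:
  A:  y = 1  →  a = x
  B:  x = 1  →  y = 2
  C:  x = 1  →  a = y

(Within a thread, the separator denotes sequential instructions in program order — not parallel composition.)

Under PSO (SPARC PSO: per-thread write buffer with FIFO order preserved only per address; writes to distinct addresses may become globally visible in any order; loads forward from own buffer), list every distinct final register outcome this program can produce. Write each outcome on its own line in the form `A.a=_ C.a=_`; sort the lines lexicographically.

outcome vector order: (A.a,C.a)
|PSO outcomes| = 6

A.a=0 C.a=0
A.a=0 C.a=1
A.a=0 C.a=2
A.a=1 C.a=0
A.a=1 C.a=1
A.a=1 C.a=2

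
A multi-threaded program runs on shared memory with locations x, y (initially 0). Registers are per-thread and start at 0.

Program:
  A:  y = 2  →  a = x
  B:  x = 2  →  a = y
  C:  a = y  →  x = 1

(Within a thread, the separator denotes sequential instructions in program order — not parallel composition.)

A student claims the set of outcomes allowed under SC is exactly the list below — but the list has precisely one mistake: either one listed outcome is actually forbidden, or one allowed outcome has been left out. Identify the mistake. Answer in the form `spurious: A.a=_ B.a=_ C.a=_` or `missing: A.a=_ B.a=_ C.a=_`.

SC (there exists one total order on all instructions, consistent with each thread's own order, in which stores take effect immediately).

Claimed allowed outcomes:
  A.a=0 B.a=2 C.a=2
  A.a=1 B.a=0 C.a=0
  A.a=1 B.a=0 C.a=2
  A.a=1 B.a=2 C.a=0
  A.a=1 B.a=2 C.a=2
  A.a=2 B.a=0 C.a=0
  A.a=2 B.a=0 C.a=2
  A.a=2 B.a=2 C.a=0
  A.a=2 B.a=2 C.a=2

outcome vector order: (A.a,B.a,C.a)
SC: 10 outcomes — {020 022 100 102 120 122 200 202 220 222}
SC∖claimed = {020}

missing: A.a=0 B.a=2 C.a=0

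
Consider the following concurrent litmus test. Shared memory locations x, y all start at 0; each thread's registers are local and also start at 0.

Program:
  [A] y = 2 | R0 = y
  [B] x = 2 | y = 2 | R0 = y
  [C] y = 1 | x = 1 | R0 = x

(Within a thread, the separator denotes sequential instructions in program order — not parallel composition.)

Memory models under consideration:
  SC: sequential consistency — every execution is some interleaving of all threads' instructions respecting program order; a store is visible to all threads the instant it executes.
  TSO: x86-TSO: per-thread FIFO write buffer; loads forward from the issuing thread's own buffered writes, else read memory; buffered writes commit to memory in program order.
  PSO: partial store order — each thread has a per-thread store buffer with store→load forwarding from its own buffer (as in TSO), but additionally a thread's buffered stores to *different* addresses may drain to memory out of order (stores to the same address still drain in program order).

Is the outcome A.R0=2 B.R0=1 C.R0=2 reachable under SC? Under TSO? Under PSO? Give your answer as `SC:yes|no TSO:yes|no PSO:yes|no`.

outcome vector order: (A.R0,B.R0,C.R0)
SC (6): 111 121 122 211 221 222
TSO (6): 111 121 122 211 221 222
PSO (8): 111 112 121 122 211 212 221 222
target 212 ∈ {PSO}

SC:no TSO:no PSO:yes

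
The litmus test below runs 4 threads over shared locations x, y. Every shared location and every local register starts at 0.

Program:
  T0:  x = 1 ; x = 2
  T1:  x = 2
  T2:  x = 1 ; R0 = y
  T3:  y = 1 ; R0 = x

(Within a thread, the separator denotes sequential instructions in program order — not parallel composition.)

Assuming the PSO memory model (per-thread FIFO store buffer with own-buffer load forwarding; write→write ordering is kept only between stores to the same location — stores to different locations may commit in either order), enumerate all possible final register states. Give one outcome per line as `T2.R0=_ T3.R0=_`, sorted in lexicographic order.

T2.R0=0 T3.R0=0
T2.R0=0 T3.R0=1
T2.R0=0 T3.R0=2
T2.R0=1 T3.R0=0
T2.R0=1 T3.R0=1
T2.R0=1 T3.R0=2

outcome vector order: (T2.R0,T3.R0)
|PSO outcomes| = 6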